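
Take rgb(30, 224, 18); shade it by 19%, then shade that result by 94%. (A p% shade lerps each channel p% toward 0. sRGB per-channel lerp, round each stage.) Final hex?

#010b01

A 19% shade moves each channel 19% toward 0:
  R: 30 + 0.19×(0−30) = 30 − 5.7 = 24.3 → 24
  G: 224 − 42.56 = 181.44 → 181
  B: 18 + 0.19×(0−18) = 18 − 3.42 = 14.58 → 15
After the shade: rgb(24, 181, 15) = #18b50f.
A 94% shade moves each channel 94% toward 0:
  R: 24 − 22.56 = 1.44 → 1
  G: 181 − 170.14 = 10.86 → 11
  B: 15 + 0.94×(0−15) = 15 − 14.1 = 0.9 → 1
rgb(1, 11, 1) = #010b01.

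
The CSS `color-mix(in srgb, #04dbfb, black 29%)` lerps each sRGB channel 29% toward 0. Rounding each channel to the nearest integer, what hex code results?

#04dbfb is rgb(4, 219, 251).
A 29% shade moves each channel 29% toward 0:
  R: 4 + 0.29×(0−4) = 4 − 1.16 = 2.84 → 3
  G: 219 + 0.29×(0−219) = 219 − 63.51 = 155.49 → 155
  B: 251 + 0.29×(0−251) = 251 − 72.79 = 178.21 → 178
rgb(3, 155, 178) = #039bb2.

#039bb2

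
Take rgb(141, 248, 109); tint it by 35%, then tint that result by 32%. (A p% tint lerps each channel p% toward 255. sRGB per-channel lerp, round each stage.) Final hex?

#CDFCBE

A 35% tint moves each channel 35% toward 255:
  R: 141 + 0.35×(255−141) = 141 + 39.9 = 180.9 → 181
  G: 248 + 0.35×(255−248) = 248 + 2.45 = 250.45 → 250
  B: 109 + 0.35×(255−109) = 109 + 51.1 = 160.1 → 160
After the tint: rgb(181, 250, 160) = #B5FAA0.
Per channel, c → c + 0.32(255 − c):
  R: 181 + 0.32×(255−181) = 181 + 23.68 = 204.68 → 205
  G: 250 + 0.32×(255−250) = 250 + 1.6 = 251.6 → 252
  B: 160 + 30.4 = 190.4 → 190
rgb(205, 252, 190) = #CDFCBE.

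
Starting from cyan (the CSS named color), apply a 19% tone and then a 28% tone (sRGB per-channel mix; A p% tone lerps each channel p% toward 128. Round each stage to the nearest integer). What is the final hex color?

#35CACA

CSS cyan is rgb(0, 255, 255).
Lerp each channel 19% toward 128:
  R: 0 + 0.19×(128−0) = 0 + 24.32 = 24.32 → 24
  G: 255 − 24.13 = 230.87 → 231
  B: 255 + 0.19×(128−255) = 255 − 24.13 = 230.87 → 231
After the tone: rgb(24, 231, 231) = #18E7E7.
A 28% tone moves each channel 28% toward 128:
  R: 24 + 0.28×(128−24) = 24 + 29.12 = 53.12 → 53
  G: 231 + 0.28×(128−231) = 231 − 28.84 = 202.16 → 202
  B: 231 + 0.28×(128−231) = 231 − 28.84 = 202.16 → 202
rgb(53, 202, 202) = #35CACA.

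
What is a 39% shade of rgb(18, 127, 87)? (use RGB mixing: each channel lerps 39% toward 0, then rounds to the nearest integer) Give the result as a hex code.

A 39% shade moves each channel 39% toward 0:
  R: 18 + 0.39×(0−18) = 18 − 7.02 = 10.98 → 11
  G: 127 + 0.39×(0−127) = 127 − 49.53 = 77.47 → 77
  B: 87 + 0.39×(0−87) = 87 − 33.93 = 53.07 → 53
rgb(11, 77, 53) = #0B4D35.

#0B4D35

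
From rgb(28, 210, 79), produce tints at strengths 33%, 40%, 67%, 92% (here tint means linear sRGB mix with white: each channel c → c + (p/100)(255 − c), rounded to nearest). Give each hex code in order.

33%: (28 + 74.91 = 102.91→103, 210 + 14.85 = 224.85→225, 79 + 58.08 = 137.08→137) → #67e189
40%: (28 + 90.8 = 118.8→119, 210 + 18 = 228→228, 79 + 70.4 = 149.4→149) → #77e495
67%: (28 + 152.09 = 180.09→180, 210 + 30.15 = 240.15→240, 79 + 117.92 = 196.92→197) → #b4f0c5
92%: (28 + 208.84 = 236.84→237, 210 + 41.4 = 251.4→251, 79 + 161.92 = 240.92→241) → #edfbf1

#67e189, #77e495, #b4f0c5, #edfbf1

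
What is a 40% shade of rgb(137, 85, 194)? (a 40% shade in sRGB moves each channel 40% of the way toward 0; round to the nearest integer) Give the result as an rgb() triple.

Lerp each channel 40% toward 0:
  R: 137 − 54.8 = 82.2 → 82
  G: 85 − 34 = 51 → 51
  B: 194 + 0.4×(0−194) = 194 − 77.6 = 116.4 → 116

rgb(82, 51, 116)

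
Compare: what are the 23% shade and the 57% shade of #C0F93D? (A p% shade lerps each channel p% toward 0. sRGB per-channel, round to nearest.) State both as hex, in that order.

#C0F93D is rgb(192, 249, 61).
23% shade:
  R: 192 + 0.23×(0−192) = 192 − 44.16 = 147.84 → 148
  G: 249 + 0.23×(0−249) = 249 − 57.27 = 191.73 → 192
  B: 61 − 14.03 = 46.97 → 47
  → #94C02F
57% shade:
  R: 192 + 0.57×(0−192) = 192 − 109.44 = 82.56 → 83
  G: 249 − 141.93 = 107.07 → 107
  B: 61 − 34.77 = 26.23 → 26
  → #536B1A

#94C02F, #536B1A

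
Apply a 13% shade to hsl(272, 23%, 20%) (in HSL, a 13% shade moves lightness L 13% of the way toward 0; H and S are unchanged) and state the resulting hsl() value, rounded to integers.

hsl(272, 23%, 17%)

L moves 13% from 20 toward 0: 20 − 2.6 = 17.4 → 17.
H and S are unchanged.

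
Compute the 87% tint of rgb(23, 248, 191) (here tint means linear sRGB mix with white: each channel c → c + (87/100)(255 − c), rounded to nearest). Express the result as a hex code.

#e1fef7

Per channel, c → c + 0.87(255 − c):
  R: 23 + 0.87×(255−23) = 23 + 201.84 = 224.84 → 225
  G: 248 + 6.09 = 254.09 → 254
  B: 191 + 0.87×(255−191) = 191 + 55.68 = 246.68 → 247
rgb(225, 254, 247) = #e1fef7.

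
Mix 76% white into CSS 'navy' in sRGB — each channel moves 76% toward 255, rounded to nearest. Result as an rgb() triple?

CSS navy is rgb(0, 0, 128).
A 76% tint moves each channel 76% toward 255:
  R: 0 + 0.76×(255−0) = 0 + 193.8 = 193.8 → 194
  G: 0 + 0.76×(255−0) = 0 + 193.8 = 193.8 → 194
  B: 128 + 96.52 = 224.52 → 225

rgb(194, 194, 225)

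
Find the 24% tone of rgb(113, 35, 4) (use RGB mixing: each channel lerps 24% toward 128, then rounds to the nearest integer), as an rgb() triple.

A 24% tone moves each channel 24% toward 128:
  R: 113 + 0.24×(128−113) = 113 + 3.6 = 116.6 → 117
  G: 35 + 0.24×(128−35) = 35 + 22.32 = 57.32 → 57
  B: 4 + 0.24×(128−4) = 4 + 29.76 = 33.76 → 34

rgb(117, 57, 34)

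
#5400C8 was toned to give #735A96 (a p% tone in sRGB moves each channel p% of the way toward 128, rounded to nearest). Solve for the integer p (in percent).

70%

#5400C8 is rgb(84, 0, 200); #735A96 is rgb(115, 90, 150).
On the G channel (widest range): 90 ≈ 0 + (p/100)(128 − 0), so p ≈ 100×(90 − 0)/(128 − 0) = 9000/128 = 70.31.
p = 70 reproduces all three channels after rounding.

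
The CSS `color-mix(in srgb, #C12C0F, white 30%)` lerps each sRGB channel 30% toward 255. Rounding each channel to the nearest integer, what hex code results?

#D46B57

#C12C0F is rgb(193, 44, 15).
Per channel, c → c + 0.3(255 − c):
  R: 193 + 18.6 = 211.6 → 212
  G: 44 + 63.3 = 107.3 → 107
  B: 15 + 0.3×(255−15) = 15 + 72 = 87 → 87
rgb(212, 107, 87) = #D46B57.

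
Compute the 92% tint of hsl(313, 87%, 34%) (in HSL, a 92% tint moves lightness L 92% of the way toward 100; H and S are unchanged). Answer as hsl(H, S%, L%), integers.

hsl(313, 87%, 95%)

L moves 92% from 34 toward 100: 34 + 60.72 = 94.72 → 95.
H and S are unchanged.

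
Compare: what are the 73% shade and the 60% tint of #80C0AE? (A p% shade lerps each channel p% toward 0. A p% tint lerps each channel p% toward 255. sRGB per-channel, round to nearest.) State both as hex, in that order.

#23342F, #CCE6DF

#80C0AE is rgb(128, 192, 174).
73% shade:
  R: 128 − 93.44 = 34.56 → 35
  G: 192 − 140.16 = 51.84 → 52
  B: 174 − 127.02 = 46.98 → 47
  → #23342F
60% tint:
  R: 128 + 0.6×(255−128) = 128 + 76.2 = 204.2 → 204
  G: 192 + 0.6×(255−192) = 192 + 37.8 = 229.8 → 230
  B: 174 + 0.6×(255−174) = 174 + 48.6 = 222.6 → 223
  → #CCE6DF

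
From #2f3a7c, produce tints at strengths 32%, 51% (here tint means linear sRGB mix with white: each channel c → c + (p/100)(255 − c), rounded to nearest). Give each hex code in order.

#7279a6, #999ebf

#2f3a7c is rgb(47, 58, 124).
32%: (47 + 66.56 = 113.56→114, 58 + 63.04 = 121.04→121, 124 + 41.92 = 165.92→166) → #7279a6
51%: (47 + 106.08 = 153.08→153, 58 + 100.47 = 158.47→158, 124 + 66.81 = 190.81→191) → #999ebf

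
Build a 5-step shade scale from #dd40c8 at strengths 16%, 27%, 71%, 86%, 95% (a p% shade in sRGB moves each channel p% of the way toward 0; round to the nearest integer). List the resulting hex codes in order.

#ba36a8, #a12f92, #40133a, #1f091c, #0b030a

#dd40c8 is rgb(221, 64, 200).
16%: (221 − 35.36 = 185.64→186, 64 − 10.24 = 53.76→54, 200 − 32 = 168→168) → #ba36a8
27%: (221 − 59.67 = 161.33→161, 64 − 17.28 = 46.72→47, 200 − 54 = 146→146) → #a12f92
71%: (221 − 156.91 = 64.09→64, 64 − 45.44 = 18.56→19, 200 − 142 = 58→58) → #40133a
86%: (221 − 190.06 = 30.94→31, 64 − 55.04 = 8.96→9, 200 − 172 = 28→28) → #1f091c
95%: (221 − 209.95 = 11.05→11, 64 − 60.8 = 3.2→3, 200 − 190 = 10→10) → #0b030a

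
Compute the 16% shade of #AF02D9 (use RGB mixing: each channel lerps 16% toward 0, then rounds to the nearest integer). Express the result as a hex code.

#AF02D9 is rgb(175, 2, 217).
A 16% shade moves each channel 16% toward 0:
  R: 175 + 0.16×(0−175) = 175 − 28 = 147 → 147
  G: 2 − 0.32 = 1.68 → 2
  B: 217 + 0.16×(0−217) = 217 − 34.72 = 182.28 → 182
rgb(147, 2, 182) = #9302B6.

#9302B6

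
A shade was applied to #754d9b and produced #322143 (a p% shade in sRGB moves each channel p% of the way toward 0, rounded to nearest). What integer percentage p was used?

#754d9b is rgb(117, 77, 155); #322143 is rgb(50, 33, 67).
On the B channel (widest range): 67 ≈ 155 + (p/100)(0 − 155), so p ≈ 100×(67 − 155)/(0 − 155) = -8800/-155 = 56.77.
p = 57 reproduces all three channels after rounding.

57%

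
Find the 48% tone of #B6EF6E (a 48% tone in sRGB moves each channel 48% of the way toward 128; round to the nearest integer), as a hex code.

#9CBA77

#B6EF6E is rgb(182, 239, 110).
Per channel, c → c + 0.48(128 − c):
  R: 182 + 0.48×(128−182) = 182 − 25.92 = 156.08 → 156
  G: 239 + 0.48×(128−239) = 239 − 53.28 = 185.72 → 186
  B: 110 + 0.48×(128−110) = 110 + 8.64 = 118.64 → 119
rgb(156, 186, 119) = #9CBA77.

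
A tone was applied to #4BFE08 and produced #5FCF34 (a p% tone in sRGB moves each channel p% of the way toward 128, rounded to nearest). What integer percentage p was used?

#4BFE08 is rgb(75, 254, 8); #5FCF34 is rgb(95, 207, 52).
On the G channel (widest range): 207 ≈ 254 + (p/100)(128 − 254), so p ≈ 100×(207 − 254)/(128 − 254) = -4700/-126 = 37.30.
p = 37 reproduces all three channels after rounding.

37%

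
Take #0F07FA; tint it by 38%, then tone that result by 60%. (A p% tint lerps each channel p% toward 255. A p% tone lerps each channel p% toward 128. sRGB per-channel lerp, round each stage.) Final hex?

#0F07FA is rgb(15, 7, 250).
A 38% tint moves each channel 38% toward 255:
  R: 15 + 0.38×(255−15) = 15 + 91.2 = 106.2 → 106
  G: 7 + 94.24 = 101.24 → 101
  B: 250 + 1.9 = 251.9 → 252
After the tint: rgb(106, 101, 252) = #6A65FC.
Per channel, c → c + 0.6(128 − c):
  R: 106 + 13.2 = 119.2 → 119
  G: 101 + 0.6×(128−101) = 101 + 16.2 = 117.2 → 117
  B: 252 + 0.6×(128−252) = 252 − 74.4 = 177.6 → 178
rgb(119, 117, 178) = #7775B2.

#7775B2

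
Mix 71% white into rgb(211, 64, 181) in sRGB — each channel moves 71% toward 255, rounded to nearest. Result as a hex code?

A 71% tint moves each channel 71% toward 255:
  R: 211 + 0.71×(255−211) = 211 + 31.24 = 242.24 → 242
  G: 64 + 0.71×(255−64) = 64 + 135.61 = 199.61 → 200
  B: 181 + 52.54 = 233.54 → 234
rgb(242, 200, 234) = #F2C8EA.

#F2C8EA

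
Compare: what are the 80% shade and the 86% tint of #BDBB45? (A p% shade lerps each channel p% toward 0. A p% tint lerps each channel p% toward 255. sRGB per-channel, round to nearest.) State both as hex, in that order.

#BDBB45 is rgb(189, 187, 69).
80% shade:
  R: 189 − 151.2 = 37.8 → 38
  G: 187 + 0.8×(0−187) = 187 − 149.6 = 37.4 → 37
  B: 69 + 0.8×(0−69) = 69 − 55.2 = 13.8 → 14
  → #26250E
86% tint:
  R: 189 + 0.86×(255−189) = 189 + 56.76 = 245.76 → 246
  G: 187 + 0.86×(255−187) = 187 + 58.48 = 245.48 → 245
  B: 69 + 0.86×(255−69) = 69 + 159.96 = 228.96 → 229
  → #F6F5E5

#26250E, #F6F5E5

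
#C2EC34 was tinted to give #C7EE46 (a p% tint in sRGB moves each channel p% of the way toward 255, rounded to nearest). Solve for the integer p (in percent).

9%

#C2EC34 is rgb(194, 236, 52); #C7EE46 is rgb(199, 238, 70).
On the B channel (widest range): 70 ≈ 52 + (p/100)(255 − 52), so p ≈ 100×(70 − 52)/(255 − 52) = 1800/203 = 8.87.
p = 9 reproduces all three channels after rounding.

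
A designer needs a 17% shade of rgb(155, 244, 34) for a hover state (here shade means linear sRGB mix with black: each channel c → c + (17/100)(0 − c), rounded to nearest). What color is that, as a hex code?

#81CB1C

Lerp each channel 17% toward 0:
  R: 155 + 0.17×(0−155) = 155 − 26.35 = 128.65 → 129
  G: 244 − 41.48 = 202.52 → 203
  B: 34 + 0.17×(0−34) = 34 − 5.78 = 28.22 → 28
rgb(129, 203, 28) = #81CB1C.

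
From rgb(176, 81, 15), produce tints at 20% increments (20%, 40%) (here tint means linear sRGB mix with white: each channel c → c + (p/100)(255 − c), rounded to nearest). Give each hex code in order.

20%: (176 + 15.8 = 191.8→192, 81 + 34.8 = 115.8→116, 15 + 48 = 63→63) → #C0743F
40%: (176 + 31.6 = 207.6→208, 81 + 69.6 = 150.6→151, 15 + 96 = 111→111) → #D0976F

#C0743F, #D0976F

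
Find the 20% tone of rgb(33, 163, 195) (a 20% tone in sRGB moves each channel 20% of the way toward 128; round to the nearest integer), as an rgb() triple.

rgb(52, 156, 182)

Lerp each channel 20% toward 128:
  R: 33 + 0.2×(128−33) = 33 + 19 = 52 → 52
  G: 163 + 0.2×(128−163) = 163 − 7 = 156 → 156
  B: 195 + 0.2×(128−195) = 195 − 13.4 = 181.6 → 182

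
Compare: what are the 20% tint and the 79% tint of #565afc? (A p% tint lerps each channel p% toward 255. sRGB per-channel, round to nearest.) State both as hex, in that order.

#787bfd, #dcdcfe

#565afc is rgb(86, 90, 252).
20% tint:
  R: 86 + 0.2×(255−86) = 86 + 33.8 = 119.8 → 120
  G: 90 + 0.2×(255−90) = 90 + 33 = 123 → 123
  B: 252 + 0.2×(255−252) = 252 + 0.6 = 252.6 → 253
  → #787bfd
79% tint:
  R: 86 + 0.79×(255−86) = 86 + 133.51 = 219.51 → 220
  G: 90 + 0.79×(255−90) = 90 + 130.35 = 220.35 → 220
  B: 252 + 2.37 = 254.37 → 254
  → #dcdcfe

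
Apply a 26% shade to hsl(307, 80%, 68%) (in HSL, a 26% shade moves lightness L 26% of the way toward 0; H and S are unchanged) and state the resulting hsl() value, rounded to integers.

L moves 26% from 68 toward 0: 68 − 17.68 = 50.32 → 50.
H and S are unchanged.

hsl(307, 80%, 50%)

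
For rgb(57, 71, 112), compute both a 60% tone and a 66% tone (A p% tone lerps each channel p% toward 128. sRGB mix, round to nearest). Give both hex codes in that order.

#64697a, #686d7b

60% tone:
  R: 57 + 0.6×(128−57) = 57 + 42.6 = 99.6 → 100
  G: 71 + 0.6×(128−71) = 71 + 34.2 = 105.2 → 105
  B: 112 + 0.6×(128−112) = 112 + 9.6 = 121.6 → 122
  → #64697a
66% tone:
  R: 57 + 46.86 = 103.86 → 104
  G: 71 + 0.66×(128−71) = 71 + 37.62 = 108.62 → 109
  B: 112 + 10.56 = 122.56 → 123
  → #686d7b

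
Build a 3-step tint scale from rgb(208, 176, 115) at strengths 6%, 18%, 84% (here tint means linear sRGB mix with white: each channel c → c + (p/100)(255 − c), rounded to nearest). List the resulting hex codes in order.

#d3b57b, #d8be8c, #f7f2e9

6%: (208 + 2.82 = 210.82→211, 176 + 4.74 = 180.74→181, 115 + 8.4 = 123.4→123) → #d3b57b
18%: (208 + 8.46 = 216.46→216, 176 + 14.22 = 190.22→190, 115 + 25.2 = 140.2→140) → #d8be8c
84%: (208 + 39.48 = 247.48→247, 176 + 66.36 = 242.36→242, 115 + 117.6 = 232.6→233) → #f7f2e9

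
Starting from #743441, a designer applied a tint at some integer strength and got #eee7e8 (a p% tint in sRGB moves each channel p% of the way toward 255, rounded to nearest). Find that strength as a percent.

#743441 is rgb(116, 52, 65); #eee7e8 is rgb(238, 231, 232).
On the G channel (widest range): 231 ≈ 52 + (p/100)(255 − 52), so p ≈ 100×(231 − 52)/(255 − 52) = 17900/203 = 88.18.
p = 88 reproduces all three channels after rounding.

88%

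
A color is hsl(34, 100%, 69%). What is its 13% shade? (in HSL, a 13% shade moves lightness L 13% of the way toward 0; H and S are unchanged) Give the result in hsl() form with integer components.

L moves 13% from 69 toward 0: 69 − 8.97 = 60.03 → 60.
H and S are unchanged.

hsl(34, 100%, 60%)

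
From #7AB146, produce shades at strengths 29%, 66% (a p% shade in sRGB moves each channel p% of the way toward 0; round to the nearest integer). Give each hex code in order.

#7AB146 is rgb(122, 177, 70).
29%: (122 − 35.38 = 86.62→87, 177 − 51.33 = 125.67→126, 70 − 20.3 = 49.7→50) → #577E32
66%: (122 − 80.52 = 41.48→41, 177 − 116.82 = 60.18→60, 70 − 46.2 = 23.8→24) → #293C18

#577E32, #293C18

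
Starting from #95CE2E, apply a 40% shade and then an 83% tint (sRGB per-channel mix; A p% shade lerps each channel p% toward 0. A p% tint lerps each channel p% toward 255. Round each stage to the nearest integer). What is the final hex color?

#E3E9D8

#95CE2E is rgb(149, 206, 46).
A 40% shade moves each channel 40% toward 0:
  R: 149 − 59.6 = 89.4 → 89
  G: 206 + 0.4×(0−206) = 206 − 82.4 = 123.6 → 124
  B: 46 + 0.4×(0−46) = 46 − 18.4 = 27.6 → 28
After the shade: rgb(89, 124, 28) = #597C1C.
Lerp each channel 83% toward 255:
  R: 89 + 137.78 = 226.78 → 227
  G: 124 + 108.73 = 232.73 → 233
  B: 28 + 188.41 = 216.41 → 216
rgb(227, 233, 216) = #E3E9D8.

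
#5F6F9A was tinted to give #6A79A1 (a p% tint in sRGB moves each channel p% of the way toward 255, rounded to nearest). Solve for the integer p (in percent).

#5F6F9A is rgb(95, 111, 154); #6A79A1 is rgb(106, 121, 161).
On the R channel (widest range): 106 ≈ 95 + (p/100)(255 − 95), so p ≈ 100×(106 − 95)/(255 − 95) = 1100/160 = 6.88.
p = 7 reproduces all three channels after rounding.

7%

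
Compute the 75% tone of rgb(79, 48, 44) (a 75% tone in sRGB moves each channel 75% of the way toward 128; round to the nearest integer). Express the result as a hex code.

Per channel, c → c + 0.75(128 − c):
  R: 79 + 36.75 = 115.75 → 116
  G: 48 + 60 = 108 → 108
  B: 44 + 63 = 107 → 107
rgb(116, 108, 107) = #746c6b.

#746c6b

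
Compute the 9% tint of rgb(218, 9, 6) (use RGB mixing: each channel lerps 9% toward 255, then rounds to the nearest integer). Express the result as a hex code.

Lerp each channel 9% toward 255:
  R: 218 + 3.33 = 221.33 → 221
  G: 9 + 0.09×(255−9) = 9 + 22.14 = 31.14 → 31
  B: 6 + 0.09×(255−6) = 6 + 22.41 = 28.41 → 28
rgb(221, 31, 28) = #dd1f1c.

#dd1f1c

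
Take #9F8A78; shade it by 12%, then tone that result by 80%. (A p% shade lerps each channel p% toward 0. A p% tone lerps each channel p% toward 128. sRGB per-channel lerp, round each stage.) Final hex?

#827F7C

#9F8A78 is rgb(159, 138, 120).
Per channel, c → c + 0.12(0 − c):
  R: 159 − 19.08 = 139.92 → 140
  G: 138 − 16.56 = 121.44 → 121
  B: 120 + 0.12×(0−120) = 120 − 14.4 = 105.6 → 106
After the shade: rgb(140, 121, 106) = #8C796A.
Lerp each channel 80% toward 128:
  R: 140 − 9.6 = 130.4 → 130
  G: 121 + 0.8×(128−121) = 121 + 5.6 = 126.6 → 127
  B: 106 + 17.6 = 123.6 → 124
rgb(130, 127, 124) = #827F7C.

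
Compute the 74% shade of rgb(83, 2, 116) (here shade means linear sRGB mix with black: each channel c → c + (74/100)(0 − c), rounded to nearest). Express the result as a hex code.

A 74% shade moves each channel 74% toward 0:
  R: 83 + 0.74×(0−83) = 83 − 61.42 = 21.58 → 22
  G: 2 + 0.74×(0−2) = 2 − 1.48 = 0.52 → 1
  B: 116 + 0.74×(0−116) = 116 − 85.84 = 30.16 → 30
rgb(22, 1, 30) = #16011E.

#16011E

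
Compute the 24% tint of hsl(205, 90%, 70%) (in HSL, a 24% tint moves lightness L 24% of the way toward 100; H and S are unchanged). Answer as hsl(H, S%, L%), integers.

hsl(205, 90%, 77%)

L moves 24% from 70 toward 100: 70 + 7.2 = 77.2 → 77.
H and S are unchanged.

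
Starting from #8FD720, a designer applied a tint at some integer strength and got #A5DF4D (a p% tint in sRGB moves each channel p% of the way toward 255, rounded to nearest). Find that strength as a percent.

20%

#8FD720 is rgb(143, 215, 32); #A5DF4D is rgb(165, 223, 77).
On the B channel (widest range): 77 ≈ 32 + (p/100)(255 − 32), so p ≈ 100×(77 − 32)/(255 − 32) = 4500/223 = 20.18.
p = 20 reproduces all three channels after rounding.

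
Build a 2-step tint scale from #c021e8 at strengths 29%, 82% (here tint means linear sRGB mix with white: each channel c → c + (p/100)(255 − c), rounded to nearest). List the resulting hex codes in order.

#d261ef, #f4d7fb

#c021e8 is rgb(192, 33, 232).
29%: (192 + 18.27 = 210.27→210, 33 + 64.38 = 97.38→97, 232 + 6.67 = 238.67→239) → #d261ef
82%: (192 + 51.66 = 243.66→244, 33 + 182.04 = 215.04→215, 232 + 18.86 = 250.86→251) → #f4d7fb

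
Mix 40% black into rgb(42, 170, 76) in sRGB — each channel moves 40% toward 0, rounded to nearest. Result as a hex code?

#19662E

Per channel, c → c + 0.4(0 − c):
  R: 42 + 0.4×(0−42) = 42 − 16.8 = 25.2 → 25
  G: 170 + 0.4×(0−170) = 170 − 68 = 102 → 102
  B: 76 − 30.4 = 45.6 → 46
rgb(25, 102, 46) = #19662E.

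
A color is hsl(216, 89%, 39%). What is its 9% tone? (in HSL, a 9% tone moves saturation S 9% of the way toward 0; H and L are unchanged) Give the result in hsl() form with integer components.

hsl(216, 81%, 39%)

S moves 9% from 89 toward 0: 89 − 8.01 = 80.99 → 81.
H and L are unchanged.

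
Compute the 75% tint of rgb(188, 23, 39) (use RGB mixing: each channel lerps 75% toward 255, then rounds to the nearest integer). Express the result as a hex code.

#EEC5C9

Per channel, c → c + 0.75(255 − c):
  R: 188 + 0.75×(255−188) = 188 + 50.25 = 238.25 → 238
  G: 23 + 174 = 197 → 197
  B: 39 + 0.75×(255−39) = 39 + 162 = 201 → 201
rgb(238, 197, 201) = #EEC5C9.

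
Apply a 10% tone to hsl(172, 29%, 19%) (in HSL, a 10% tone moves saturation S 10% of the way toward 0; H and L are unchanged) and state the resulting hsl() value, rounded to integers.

S moves 10% from 29 toward 0: 29 − 2.9 = 26.1 → 26.
H and L are unchanged.

hsl(172, 26%, 19%)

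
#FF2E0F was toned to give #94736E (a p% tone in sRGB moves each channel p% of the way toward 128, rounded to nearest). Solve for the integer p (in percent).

84%

#FF2E0F is rgb(255, 46, 15); #94736E is rgb(148, 115, 110).
On the R channel (widest range): 148 ≈ 255 + (p/100)(128 − 255), so p ≈ 100×(148 − 255)/(128 − 255) = -10700/-127 = 84.25.
p = 84 reproduces all three channels after rounding.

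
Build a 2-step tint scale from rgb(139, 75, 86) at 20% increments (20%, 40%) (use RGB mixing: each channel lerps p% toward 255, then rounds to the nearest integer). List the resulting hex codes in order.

#a26f78, #b9939a

20%: (139 + 23.2 = 162.2→162, 75 + 36 = 111→111, 86 + 33.8 = 119.8→120) → #a26f78
40%: (139 + 46.4 = 185.4→185, 75 + 72 = 147→147, 86 + 67.6 = 153.6→154) → #b9939a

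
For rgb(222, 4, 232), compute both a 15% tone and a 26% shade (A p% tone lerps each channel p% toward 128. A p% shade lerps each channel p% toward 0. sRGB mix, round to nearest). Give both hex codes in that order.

15% tone:
  R: 222 + 0.15×(128−222) = 222 − 14.1 = 207.9 → 208
  G: 4 + 0.15×(128−4) = 4 + 18.6 = 22.6 → 23
  B: 232 − 15.6 = 216.4 → 216
  → #d017d8
26% shade:
  R: 222 + 0.26×(0−222) = 222 − 57.72 = 164.28 → 164
  G: 4 + 0.26×(0−4) = 4 − 1.04 = 2.96 → 3
  B: 232 + 0.26×(0−232) = 232 − 60.32 = 171.68 → 172
  → #a403ac

#d017d8, #a403ac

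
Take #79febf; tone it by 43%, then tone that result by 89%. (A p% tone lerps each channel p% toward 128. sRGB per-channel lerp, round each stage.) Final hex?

#808884

#79febf is rgb(121, 254, 191).
Lerp each channel 43% toward 128:
  R: 121 + 3.01 = 124.01 → 124
  G: 254 − 54.18 = 199.82 → 200
  B: 191 − 27.09 = 163.91 → 164
After the tone: rgb(124, 200, 164) = #7cc8a4.
Per channel, c → c + 0.89(128 − c):
  R: 124 + 3.56 = 127.56 → 128
  G: 200 − 64.08 = 135.92 → 136
  B: 164 + 0.89×(128−164) = 164 − 32.04 = 131.96 → 132
rgb(128, 136, 132) = #808884.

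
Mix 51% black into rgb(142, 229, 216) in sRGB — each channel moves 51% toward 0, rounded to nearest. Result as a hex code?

#46706a

A 51% shade moves each channel 51% toward 0:
  R: 142 + 0.51×(0−142) = 142 − 72.42 = 69.58 → 70
  G: 229 + 0.51×(0−229) = 229 − 116.79 = 112.21 → 112
  B: 216 + 0.51×(0−216) = 216 − 110.16 = 105.84 → 106
rgb(70, 112, 106) = #46706a.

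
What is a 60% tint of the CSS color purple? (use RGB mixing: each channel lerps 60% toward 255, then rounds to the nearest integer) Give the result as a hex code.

#cc99cc

CSS purple is rgb(128, 0, 128).
Lerp each channel 60% toward 255:
  R: 128 + 76.2 = 204.2 → 204
  G: 0 + 0.6×(255−0) = 0 + 153 = 153 → 153
  B: 128 + 76.2 = 204.2 → 204
rgb(204, 153, 204) = #cc99cc.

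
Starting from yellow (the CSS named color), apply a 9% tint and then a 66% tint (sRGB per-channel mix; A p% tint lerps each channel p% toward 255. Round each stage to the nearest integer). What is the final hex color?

CSS yellow is rgb(255, 255, 0).
Lerp each channel 9% toward 255:
  R: 255 + 0.09×(255−255) = 255 + 0 = 255 → 255
  G: 255 + 0 = 255 → 255
  B: 0 + 0.09×(255−0) = 0 + 22.95 = 22.95 → 23
After the tint: rgb(255, 255, 23) = #ffff17.
Per channel, c → c + 0.66(255 − c):
  R: 255 + 0 = 255 → 255
  G: 255 + 0.66×(255−255) = 255 + 0 = 255 → 255
  B: 23 + 0.66×(255−23) = 23 + 153.12 = 176.12 → 176
rgb(255, 255, 176) = #ffffb0.

#ffffb0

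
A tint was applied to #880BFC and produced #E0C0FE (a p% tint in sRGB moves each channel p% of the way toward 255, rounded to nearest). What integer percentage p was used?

74%

#880BFC is rgb(136, 11, 252); #E0C0FE is rgb(224, 192, 254).
On the G channel (widest range): 192 ≈ 11 + (p/100)(255 − 11), so p ≈ 100×(192 − 11)/(255 − 11) = 18100/244 = 74.18.
p = 74 reproduces all three channels after rounding.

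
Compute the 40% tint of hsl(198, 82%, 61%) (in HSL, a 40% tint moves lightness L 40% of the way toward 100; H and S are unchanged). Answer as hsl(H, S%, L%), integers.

hsl(198, 82%, 77%)

L moves 40% from 61 toward 100: 61 + 15.6 = 76.6 → 77.
H and S are unchanged.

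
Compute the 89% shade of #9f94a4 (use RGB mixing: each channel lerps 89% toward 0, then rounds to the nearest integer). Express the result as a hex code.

#9f94a4 is rgb(159, 148, 164).
Per channel, c → c + 0.89(0 − c):
  R: 159 + 0.89×(0−159) = 159 − 141.51 = 17.49 → 17
  G: 148 − 131.72 = 16.28 → 16
  B: 164 + 0.89×(0−164) = 164 − 145.96 = 18.04 → 18
rgb(17, 16, 18) = #111012.

#111012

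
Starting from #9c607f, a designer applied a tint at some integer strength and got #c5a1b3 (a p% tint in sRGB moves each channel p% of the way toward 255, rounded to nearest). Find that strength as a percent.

#9c607f is rgb(156, 96, 127); #c5a1b3 is rgb(197, 161, 179).
On the G channel (widest range): 161 ≈ 96 + (p/100)(255 − 96), so p ≈ 100×(161 − 96)/(255 − 96) = 6500/159 = 40.88.
p = 41 reproduces all three channels after rounding.

41%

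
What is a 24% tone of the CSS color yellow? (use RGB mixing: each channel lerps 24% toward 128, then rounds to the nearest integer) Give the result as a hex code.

#E1E11F

CSS yellow is rgb(255, 255, 0).
Lerp each channel 24% toward 128:
  R: 255 + 0.24×(128−255) = 255 − 30.48 = 224.52 → 225
  G: 255 − 30.48 = 224.52 → 225
  B: 0 + 0.24×(128−0) = 0 + 30.72 = 30.72 → 31
rgb(225, 225, 31) = #E1E11F.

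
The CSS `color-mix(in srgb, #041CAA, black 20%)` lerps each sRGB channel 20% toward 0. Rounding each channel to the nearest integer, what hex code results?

#041CAA is rgb(4, 28, 170).
Lerp each channel 20% toward 0:
  R: 4 + 0.2×(0−4) = 4 − 0.8 = 3.2 → 3
  G: 28 − 5.6 = 22.4 → 22
  B: 170 − 34 = 136 → 136
rgb(3, 22, 136) = #031688.

#031688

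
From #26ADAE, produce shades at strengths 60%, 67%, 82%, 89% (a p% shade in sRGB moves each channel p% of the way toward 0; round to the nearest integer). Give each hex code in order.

#0F4546, #0D3939, #071F1F, #041313

#26ADAE is rgb(38, 173, 174).
60%: (38 − 22.8 = 15.2→15, 173 − 103.8 = 69.2→69, 174 − 104.4 = 69.6→70) → #0F4546
67%: (38 − 25.46 = 12.54→13, 173 − 115.91 = 57.09→57, 174 − 116.58 = 57.42→57) → #0D3939
82%: (38 − 31.16 = 6.84→7, 173 − 141.86 = 31.14→31, 174 − 142.68 = 31.32→31) → #071F1F
89%: (38 − 33.82 = 4.18→4, 173 − 153.97 = 19.03→19, 174 − 154.86 = 19.14→19) → #041313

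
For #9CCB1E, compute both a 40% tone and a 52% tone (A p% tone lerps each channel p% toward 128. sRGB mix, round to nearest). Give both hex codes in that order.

#91AD45, #8DA451

#9CCB1E is rgb(156, 203, 30).
40% tone:
  R: 156 + 0.4×(128−156) = 156 − 11.2 = 144.8 → 145
  G: 203 + 0.4×(128−203) = 203 − 30 = 173 → 173
  B: 30 + 39.2 = 69.2 → 69
  → #91AD45
52% tone:
  R: 156 + 0.52×(128−156) = 156 − 14.56 = 141.44 → 141
  G: 203 − 39 = 164 → 164
  B: 30 + 0.52×(128−30) = 30 + 50.96 = 80.96 → 81
  → #8DA451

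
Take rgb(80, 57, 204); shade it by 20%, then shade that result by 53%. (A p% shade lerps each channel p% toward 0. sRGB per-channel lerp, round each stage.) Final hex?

A 20% shade moves each channel 20% toward 0:
  R: 80 − 16 = 64 → 64
  G: 57 + 0.2×(0−57) = 57 − 11.4 = 45.6 → 46
  B: 204 + 0.2×(0−204) = 204 − 40.8 = 163.2 → 163
After the shade: rgb(64, 46, 163) = #402ea3.
A 53% shade moves each channel 53% toward 0:
  R: 64 + 0.53×(0−64) = 64 − 33.92 = 30.08 → 30
  G: 46 + 0.53×(0−46) = 46 − 24.38 = 21.62 → 22
  B: 163 − 86.39 = 76.61 → 77
rgb(30, 22, 77) = #1e164d.

#1e164d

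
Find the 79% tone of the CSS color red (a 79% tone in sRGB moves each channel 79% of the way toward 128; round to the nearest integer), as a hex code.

#9b6565

CSS red is rgb(255, 0, 0).
Per channel, c → c + 0.79(128 − c):
  R: 255 + 0.79×(128−255) = 255 − 100.33 = 154.67 → 155
  G: 0 + 101.12 = 101.12 → 101
  B: 0 + 0.79×(128−0) = 0 + 101.12 = 101.12 → 101
rgb(155, 101, 101) = #9b6565.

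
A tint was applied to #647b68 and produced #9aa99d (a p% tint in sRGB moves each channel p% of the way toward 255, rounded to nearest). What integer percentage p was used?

#647b68 is rgb(100, 123, 104); #9aa99d is rgb(154, 169, 157).
On the R channel (widest range): 154 ≈ 100 + (p/100)(255 − 100), so p ≈ 100×(154 − 100)/(255 − 100) = 5400/155 = 34.84.
p = 35 reproduces all three channels after rounding.

35%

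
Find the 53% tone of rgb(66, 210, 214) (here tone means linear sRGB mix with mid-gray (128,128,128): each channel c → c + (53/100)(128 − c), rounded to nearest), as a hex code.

#63a7a8

Per channel, c → c + 0.53(128 − c):
  R: 66 + 0.53×(128−66) = 66 + 32.86 = 98.86 → 99
  G: 210 − 43.46 = 166.54 → 167
  B: 214 − 45.58 = 168.42 → 168
rgb(99, 167, 168) = #63a7a8.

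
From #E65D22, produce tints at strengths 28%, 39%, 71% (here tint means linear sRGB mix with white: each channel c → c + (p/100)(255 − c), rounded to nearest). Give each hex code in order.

#E65D22 is rgb(230, 93, 34).
28%: (230 + 7 = 237→237, 93 + 45.36 = 138.36→138, 34 + 61.88 = 95.88→96) → #ED8A60
39%: (230 + 9.75 = 239.75→240, 93 + 63.18 = 156.18→156, 34 + 86.19 = 120.19→120) → #F09C78
71%: (230 + 17.75 = 247.75→248, 93 + 115.02 = 208.02→208, 34 + 156.91 = 190.91→191) → #F8D0BF

#ED8A60, #F09C78, #F8D0BF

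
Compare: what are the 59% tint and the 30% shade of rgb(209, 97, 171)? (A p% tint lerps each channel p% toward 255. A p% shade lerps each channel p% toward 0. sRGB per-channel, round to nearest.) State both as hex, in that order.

#ecbedd, #924478

59% tint:
  R: 209 + 0.59×(255−209) = 209 + 27.14 = 236.14 → 236
  G: 97 + 93.22 = 190.22 → 190
  B: 171 + 0.59×(255−171) = 171 + 49.56 = 220.56 → 221
  → #ecbedd
30% shade:
  R: 209 + 0.3×(0−209) = 209 − 62.7 = 146.3 → 146
  G: 97 + 0.3×(0−97) = 97 − 29.1 = 67.9 → 68
  B: 171 + 0.3×(0−171) = 171 − 51.3 = 119.7 → 120
  → #924478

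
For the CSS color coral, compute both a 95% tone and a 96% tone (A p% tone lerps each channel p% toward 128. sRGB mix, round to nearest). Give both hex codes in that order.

#86807E, #85807E

CSS coral is rgb(255, 127, 80).
95% tone:
  R: 255 − 120.65 = 134.35 → 134
  G: 127 + 0.95 = 127.95 → 128
  B: 80 + 45.6 = 125.6 → 126
  → #86807E
96% tone:
  R: 255 + 0.96×(128−255) = 255 − 121.92 = 133.08 → 133
  G: 127 + 0.96 = 127.96 → 128
  B: 80 + 0.96×(128−80) = 80 + 46.08 = 126.08 → 126
  → #85807E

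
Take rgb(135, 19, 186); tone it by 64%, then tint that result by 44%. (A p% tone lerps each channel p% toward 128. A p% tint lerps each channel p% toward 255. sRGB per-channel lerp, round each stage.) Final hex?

A 64% tone moves each channel 64% toward 128:
  R: 135 + 0.64×(128−135) = 135 − 4.48 = 130.52 → 131
  G: 19 + 0.64×(128−19) = 19 + 69.76 = 88.76 → 89
  B: 186 − 37.12 = 148.88 → 149
After the tone: rgb(131, 89, 149) = #835995.
Lerp each channel 44% toward 255:
  R: 131 + 0.44×(255−131) = 131 + 54.56 = 185.56 → 186
  G: 89 + 0.44×(255−89) = 89 + 73.04 = 162.04 → 162
  B: 149 + 46.64 = 195.64 → 196
rgb(186, 162, 196) = #baa2c4.

#baa2c4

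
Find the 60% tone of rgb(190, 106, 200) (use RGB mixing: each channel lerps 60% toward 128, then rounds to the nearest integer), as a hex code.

#99779d

A 60% tone moves each channel 60% toward 128:
  R: 190 + 0.6×(128−190) = 190 − 37.2 = 152.8 → 153
  G: 106 + 13.2 = 119.2 → 119
  B: 200 + 0.6×(128−200) = 200 − 43.2 = 156.8 → 157
rgb(153, 119, 157) = #99779d.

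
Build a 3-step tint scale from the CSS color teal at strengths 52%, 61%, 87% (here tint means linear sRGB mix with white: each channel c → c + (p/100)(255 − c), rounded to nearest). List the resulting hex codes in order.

#85C2C2, #9CCDCD, #DEEEEE

CSS teal is rgb(0, 128, 128).
52%: (0 + 132.6 = 132.6→133, 128 + 66.04 = 194.04→194, 128 + 66.04 = 194.04→194) → #85C2C2
61%: (0 + 155.55 = 155.55→156, 128 + 77.47 = 205.47→205, 128 + 77.47 = 205.47→205) → #9CCDCD
87%: (0 + 221.85 = 221.85→222, 128 + 110.49 = 238.49→238, 128 + 110.49 = 238.49→238) → #DEEEEE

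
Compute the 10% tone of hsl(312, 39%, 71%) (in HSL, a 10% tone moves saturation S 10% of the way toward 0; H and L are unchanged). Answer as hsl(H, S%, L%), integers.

hsl(312, 35%, 71%)

S moves 10% from 39 toward 0: 39 − 3.9 = 35.1 → 35.
H and L are unchanged.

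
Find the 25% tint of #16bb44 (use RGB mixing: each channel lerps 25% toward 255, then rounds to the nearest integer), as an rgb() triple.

#16bb44 is rgb(22, 187, 68).
Per channel, c → c + 0.25(255 − c):
  R: 22 + 0.25×(255−22) = 22 + 58.25 = 80.25 → 80
  G: 187 + 0.25×(255−187) = 187 + 17 = 204 → 204
  B: 68 + 0.25×(255−68) = 68 + 46.75 = 114.75 → 115

rgb(80, 204, 115)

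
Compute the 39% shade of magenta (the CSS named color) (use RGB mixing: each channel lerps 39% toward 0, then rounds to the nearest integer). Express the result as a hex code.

CSS magenta is rgb(255, 0, 255).
A 39% shade moves each channel 39% toward 0:
  R: 255 + 0.39×(0−255) = 255 − 99.45 = 155.55 → 156
  G: 0 + 0.39×(0−0) = 0 + 0 = 0 → 0
  B: 255 − 99.45 = 155.55 → 156
rgb(156, 0, 156) = #9c009c.

#9c009c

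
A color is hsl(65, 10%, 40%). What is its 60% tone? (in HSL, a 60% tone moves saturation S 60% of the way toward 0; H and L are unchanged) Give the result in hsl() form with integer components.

hsl(65, 4%, 40%)

S moves 60% from 10 toward 0: 10 − 6 = 4 → 4.
H and L are unchanged.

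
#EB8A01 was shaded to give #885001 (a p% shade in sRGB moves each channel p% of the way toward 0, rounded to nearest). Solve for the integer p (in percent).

#EB8A01 is rgb(235, 138, 1); #885001 is rgb(136, 80, 1).
On the R channel (widest range): 136 ≈ 235 + (p/100)(0 − 235), so p ≈ 100×(136 − 235)/(0 − 235) = -9900/-235 = 42.13.
p = 42 reproduces all three channels after rounding.

42%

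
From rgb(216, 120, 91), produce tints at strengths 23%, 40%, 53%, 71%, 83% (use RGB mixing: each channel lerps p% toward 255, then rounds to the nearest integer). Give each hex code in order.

23%: (216 + 8.97 = 224.97→225, 120 + 31.05 = 151.05→151, 91 + 37.72 = 128.72→129) → #E19781
40%: (216 + 15.6 = 231.6→232, 120 + 54 = 174→174, 91 + 65.6 = 156.6→157) → #E8AE9D
53%: (216 + 20.67 = 236.67→237, 120 + 71.55 = 191.55→192, 91 + 86.92 = 177.92→178) → #EDC0B2
71%: (216 + 27.69 = 243.69→244, 120 + 95.85 = 215.85→216, 91 + 116.44 = 207.44→207) → #F4D8CF
83%: (216 + 32.37 = 248.37→248, 120 + 112.05 = 232.05→232, 91 + 136.12 = 227.12→227) → #F8E8E3

#E19781, #E8AE9D, #EDC0B2, #F4D8CF, #F8E8E3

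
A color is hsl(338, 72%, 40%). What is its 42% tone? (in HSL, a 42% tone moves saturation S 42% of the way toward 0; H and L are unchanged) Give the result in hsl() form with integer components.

hsl(338, 42%, 40%)

S moves 42% from 72 toward 0: 72 − 30.24 = 41.76 → 42.
H and L are unchanged.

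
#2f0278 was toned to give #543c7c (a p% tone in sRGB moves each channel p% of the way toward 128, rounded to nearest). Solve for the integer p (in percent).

#2f0278 is rgb(47, 2, 120); #543c7c is rgb(84, 60, 124).
On the G channel (widest range): 60 ≈ 2 + (p/100)(128 − 2), so p ≈ 100×(60 − 2)/(128 − 2) = 5800/126 = 46.03.
p = 46 reproduces all three channels after rounding.

46%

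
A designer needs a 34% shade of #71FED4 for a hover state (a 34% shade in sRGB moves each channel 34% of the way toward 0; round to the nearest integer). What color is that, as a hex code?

#4BA88C

#71FED4 is rgb(113, 254, 212).
A 34% shade moves each channel 34% toward 0:
  R: 113 + 0.34×(0−113) = 113 − 38.42 = 74.58 → 75
  G: 254 − 86.36 = 167.64 → 168
  B: 212 + 0.34×(0−212) = 212 − 72.08 = 139.92 → 140
rgb(75, 168, 140) = #4BA88C.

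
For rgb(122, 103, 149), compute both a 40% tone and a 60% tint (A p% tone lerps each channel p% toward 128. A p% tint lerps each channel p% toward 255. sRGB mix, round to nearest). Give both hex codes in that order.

40% tone:
  R: 122 + 0.4×(128−122) = 122 + 2.4 = 124.4 → 124
  G: 103 + 0.4×(128−103) = 103 + 10 = 113 → 113
  B: 149 + 0.4×(128−149) = 149 − 8.4 = 140.6 → 141
  → #7C718D
60% tint:
  R: 122 + 0.6×(255−122) = 122 + 79.8 = 201.8 → 202
  G: 103 + 0.6×(255−103) = 103 + 91.2 = 194.2 → 194
  B: 149 + 0.6×(255−149) = 149 + 63.6 = 212.6 → 213
  → #CAC2D5

#7C718D, #CAC2D5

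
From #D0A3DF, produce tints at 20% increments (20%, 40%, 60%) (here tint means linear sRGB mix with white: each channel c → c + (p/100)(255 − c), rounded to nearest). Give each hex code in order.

#D9B5E5, #E3C8EC, #ECDAF2

#D0A3DF is rgb(208, 163, 223).
20%: (208 + 9.4 = 217.4→217, 163 + 18.4 = 181.4→181, 223 + 6.4 = 229.4→229) → #D9B5E5
40%: (208 + 18.8 = 226.8→227, 163 + 36.8 = 199.8→200, 223 + 12.8 = 235.8→236) → #E3C8EC
60%: (208 + 28.2 = 236.2→236, 163 + 55.2 = 218.2→218, 223 + 19.2 = 242.2→242) → #ECDAF2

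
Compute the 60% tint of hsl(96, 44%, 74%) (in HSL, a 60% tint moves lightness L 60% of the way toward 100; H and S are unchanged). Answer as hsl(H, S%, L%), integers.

hsl(96, 44%, 90%)

L moves 60% from 74 toward 100: 74 + 15.6 = 89.6 → 90.
H and S are unchanged.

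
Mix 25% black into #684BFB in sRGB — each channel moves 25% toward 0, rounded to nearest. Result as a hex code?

#684BFB is rgb(104, 75, 251).
Per channel, c → c + 0.25(0 − c):
  R: 104 + 0.25×(0−104) = 104 − 26 = 78 → 78
  G: 75 + 0.25×(0−75) = 75 − 18.75 = 56.25 → 56
  B: 251 + 0.25×(0−251) = 251 − 62.75 = 188.25 → 188
rgb(78, 56, 188) = #4E38BC.

#4E38BC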